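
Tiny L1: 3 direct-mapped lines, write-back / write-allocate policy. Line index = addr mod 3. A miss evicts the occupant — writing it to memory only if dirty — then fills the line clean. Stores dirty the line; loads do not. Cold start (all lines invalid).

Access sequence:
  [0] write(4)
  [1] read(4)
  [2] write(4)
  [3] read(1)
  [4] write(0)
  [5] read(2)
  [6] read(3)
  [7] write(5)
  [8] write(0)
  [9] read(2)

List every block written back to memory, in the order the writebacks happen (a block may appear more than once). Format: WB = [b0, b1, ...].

0: W B4 -> L1 miss  d=D]
1: R B4 -> L1 hit  d=D]
2: W B4 -> L1 hit  d=D]
3: R B1 -> L1 miss wb->B4  d=-]
4: W B0 -> L0 miss  d=D]
5: R B2 -> L2 miss  d=-]
6: R B3 -> L0 miss wb->B0  d=-]
7: W B5 -> L2 miss  d=D]
8: W B0 -> L0 miss  d=D]
9: R B2 -> L2 miss wb->B5  d=-]

WB = [4, 0, 5]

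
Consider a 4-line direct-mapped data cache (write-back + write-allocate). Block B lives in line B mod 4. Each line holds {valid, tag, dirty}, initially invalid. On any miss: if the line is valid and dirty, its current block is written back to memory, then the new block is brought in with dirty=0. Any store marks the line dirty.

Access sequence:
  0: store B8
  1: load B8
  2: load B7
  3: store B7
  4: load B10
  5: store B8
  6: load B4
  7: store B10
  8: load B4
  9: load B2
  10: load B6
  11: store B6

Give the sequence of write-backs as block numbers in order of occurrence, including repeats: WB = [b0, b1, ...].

WB = [8, 10]

0: W B8 -> L0 miss  d=D]
1: R B8 -> L0 hit  d=D]
2: R B7 -> L3 miss  d=-]
3: W B7 -> L3 hit  d=D]
4: R B10 -> L2 miss  d=-]
5: W B8 -> L0 hit  d=D]
6: R B4 -> L0 miss wb->B8  d=-]
7: W B10 -> L2 hit  d=D]
8: R B4 -> L0 hit  d=-]
9: R B2 -> L2 miss wb->B10  d=-]
10: R B6 -> L2 miss  d=-]
11: W B6 -> L2 hit  d=D]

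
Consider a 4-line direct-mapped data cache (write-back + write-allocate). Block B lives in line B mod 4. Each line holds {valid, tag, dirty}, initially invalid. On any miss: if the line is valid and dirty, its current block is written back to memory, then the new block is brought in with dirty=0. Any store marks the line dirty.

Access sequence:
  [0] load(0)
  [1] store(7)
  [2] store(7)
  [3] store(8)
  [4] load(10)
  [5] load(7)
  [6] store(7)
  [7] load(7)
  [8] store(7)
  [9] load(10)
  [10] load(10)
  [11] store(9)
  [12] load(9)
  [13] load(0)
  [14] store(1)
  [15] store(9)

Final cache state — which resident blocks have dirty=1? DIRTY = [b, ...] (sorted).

0: R B0 -> L0 miss  d=-]
1: W B7 -> L3 miss  d=D]
2: W B7 -> L3 hit  d=D]
3: W B8 -> L0 miss  d=D]
4: R B10 -> L2 miss  d=-]
5: R B7 -> L3 hit  d=D]
6: W B7 -> L3 hit  d=D]
7: R B7 -> L3 hit  d=D]
8: W B7 -> L3 hit  d=D]
9: R B10 -> L2 hit  d=-]
10: R B10 -> L2 hit  d=-]
11: W B9 -> L1 miss  d=D]
12: R B9 -> L1 hit  d=D]
13: R B0 -> L0 miss wb->B8  d=-]
14: W B1 -> L1 miss wb->B9  d=D]
15: W B9 -> L1 miss wb->B1  d=D]

DIRTY = [7, 9]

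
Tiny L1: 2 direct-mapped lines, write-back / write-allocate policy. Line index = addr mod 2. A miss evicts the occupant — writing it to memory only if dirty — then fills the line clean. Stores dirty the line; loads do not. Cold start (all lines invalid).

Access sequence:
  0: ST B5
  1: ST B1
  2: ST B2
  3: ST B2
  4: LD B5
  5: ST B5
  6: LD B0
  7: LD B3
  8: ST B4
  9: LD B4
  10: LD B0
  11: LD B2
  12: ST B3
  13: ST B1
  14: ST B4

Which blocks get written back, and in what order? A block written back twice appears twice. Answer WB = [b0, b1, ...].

0: W B5 → L1 miss [D]
1: W B1 → L1 miss wb→B5 [D]
2: W B2 → L0 miss [D]
3: W B2 → L0 hit [D]
4: R B5 → L1 miss wb→B1 [-]
5: W B5 → L1 hit [D]
6: R B0 → L0 miss wb→B2 [-]
7: R B3 → L1 miss wb→B5 [-]
8: W B4 → L0 miss [D]
9: R B4 → L0 hit [D]
10: R B0 → L0 miss wb→B4 [-]
11: R B2 → L0 miss [-]
12: W B3 → L1 hit [D]
13: W B1 → L1 miss wb→B3 [D]
14: W B4 → L0 miss [D]

WB = [5, 1, 2, 5, 4, 3]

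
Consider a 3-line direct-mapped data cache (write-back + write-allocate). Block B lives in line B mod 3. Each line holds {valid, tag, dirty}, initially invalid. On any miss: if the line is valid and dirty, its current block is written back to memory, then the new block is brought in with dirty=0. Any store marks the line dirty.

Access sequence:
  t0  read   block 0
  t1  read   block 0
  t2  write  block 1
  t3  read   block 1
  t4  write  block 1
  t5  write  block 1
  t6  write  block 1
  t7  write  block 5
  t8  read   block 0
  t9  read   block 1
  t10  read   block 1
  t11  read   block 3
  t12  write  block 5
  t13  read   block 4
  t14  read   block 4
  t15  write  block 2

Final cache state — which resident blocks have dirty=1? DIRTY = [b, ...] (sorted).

DIRTY = [2]

  0 | R B0 → L0 miss [-]
  1 | R B0 → L0 hit [-]
  2 | W B1 → L1 miss [D]
  3 | R B1 → L1 hit [D]
  4 | W B1 → L1 hit [D]
  5 | W B1 → L1 hit [D]
  6 | W B1 → L1 hit [D]
  7 | W B5 → L2 miss [D]
  8 | R B0 → L0 hit [-]
  9 | R B1 → L1 hit [D]
  10 | R B1 → L1 hit [D]
  11 | R B3 → L0 miss [-]
  12 | W B5 → L2 hit [D]
  13 | R B4 → L1 miss wb→B1 [-]
  14 | R B4 → L1 hit [-]
  15 | W B2 → L2 miss wb→B5 [D]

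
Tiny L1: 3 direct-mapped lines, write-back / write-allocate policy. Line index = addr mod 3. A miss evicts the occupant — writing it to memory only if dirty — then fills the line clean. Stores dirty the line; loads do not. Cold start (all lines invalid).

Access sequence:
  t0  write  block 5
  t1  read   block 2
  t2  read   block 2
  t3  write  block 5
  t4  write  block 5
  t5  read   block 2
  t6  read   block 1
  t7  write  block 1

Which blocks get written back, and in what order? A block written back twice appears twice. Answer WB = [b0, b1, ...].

WB = [5, 5]

  0 | W B5 → L2 miss [D]
  1 | R B2 → L2 miss wb→B5 [-]
  2 | R B2 → L2 hit [-]
  3 | W B5 → L2 miss [D]
  4 | W B5 → L2 hit [D]
  5 | R B2 → L2 miss wb→B5 [-]
  6 | R B1 → L1 miss [-]
  7 | W B1 → L1 hit [D]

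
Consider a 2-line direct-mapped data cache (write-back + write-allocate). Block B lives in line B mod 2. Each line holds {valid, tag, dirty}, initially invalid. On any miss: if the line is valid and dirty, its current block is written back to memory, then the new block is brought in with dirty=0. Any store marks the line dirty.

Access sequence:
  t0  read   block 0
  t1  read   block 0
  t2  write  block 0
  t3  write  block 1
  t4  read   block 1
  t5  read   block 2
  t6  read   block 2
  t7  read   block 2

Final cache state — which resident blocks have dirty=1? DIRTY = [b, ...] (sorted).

  0 | R B0 → L0 miss [-]
  1 | R B0 → L0 hit [-]
  2 | W B0 → L0 hit [D]
  3 | W B1 → L1 miss [D]
  4 | R B1 → L1 hit [D]
  5 | R B2 → L0 miss wb→B0 [-]
  6 | R B2 → L0 hit [-]
  7 | R B2 → L0 hit [-]

DIRTY = [1]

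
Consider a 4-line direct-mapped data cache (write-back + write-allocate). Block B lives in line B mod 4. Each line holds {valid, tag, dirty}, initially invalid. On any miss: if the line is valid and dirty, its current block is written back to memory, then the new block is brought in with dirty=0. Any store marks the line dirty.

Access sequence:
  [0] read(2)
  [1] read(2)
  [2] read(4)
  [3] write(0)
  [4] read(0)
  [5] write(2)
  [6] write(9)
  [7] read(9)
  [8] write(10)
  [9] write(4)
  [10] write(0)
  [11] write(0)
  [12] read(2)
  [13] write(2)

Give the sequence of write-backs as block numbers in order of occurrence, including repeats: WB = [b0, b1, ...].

WB = [2, 0, 4, 10]

0: R B2 → L2 miss [-]
1: R B2 → L2 hit [-]
2: R B4 → L0 miss [-]
3: W B0 → L0 miss [D]
4: R B0 → L0 hit [D]
5: W B2 → L2 hit [D]
6: W B9 → L1 miss [D]
7: R B9 → L1 hit [D]
8: W B10 → L2 miss wb→B2 [D]
9: W B4 → L0 miss wb→B0 [D]
10: W B0 → L0 miss wb→B4 [D]
11: W B0 → L0 hit [D]
12: R B2 → L2 miss wb→B10 [-]
13: W B2 → L2 hit [D]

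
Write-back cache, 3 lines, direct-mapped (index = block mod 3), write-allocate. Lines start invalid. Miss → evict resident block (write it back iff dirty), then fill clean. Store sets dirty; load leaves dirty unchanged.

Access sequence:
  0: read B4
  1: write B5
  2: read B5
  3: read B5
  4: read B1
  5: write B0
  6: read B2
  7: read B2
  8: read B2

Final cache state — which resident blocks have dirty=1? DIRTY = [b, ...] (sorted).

DIRTY = [0]

0: R B4 → L1 miss [-]
1: W B5 → L2 miss [D]
2: R B5 → L2 hit [D]
3: R B5 → L2 hit [D]
4: R B1 → L1 miss [-]
5: W B0 → L0 miss [D]
6: R B2 → L2 miss wb→B5 [-]
7: R B2 → L2 hit [-]
8: R B2 → L2 hit [-]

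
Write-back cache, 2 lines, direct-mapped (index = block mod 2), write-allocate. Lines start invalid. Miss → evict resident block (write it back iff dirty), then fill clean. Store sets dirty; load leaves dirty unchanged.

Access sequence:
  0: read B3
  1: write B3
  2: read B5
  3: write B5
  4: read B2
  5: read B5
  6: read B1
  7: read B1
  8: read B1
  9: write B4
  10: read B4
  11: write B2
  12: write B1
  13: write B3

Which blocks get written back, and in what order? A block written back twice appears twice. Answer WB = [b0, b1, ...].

  0 | R B3 → L1 miss [-]
  1 | W B3 → L1 hit [D]
  2 | R B5 → L1 miss wb→B3 [-]
  3 | W B5 → L1 hit [D]
  4 | R B2 → L0 miss [-]
  5 | R B5 → L1 hit [D]
  6 | R B1 → L1 miss wb→B5 [-]
  7 | R B1 → L1 hit [-]
  8 | R B1 → L1 hit [-]
  9 | W B4 → L0 miss [D]
  10 | R B4 → L0 hit [D]
  11 | W B2 → L0 miss wb→B4 [D]
  12 | W B1 → L1 hit [D]
  13 | W B3 → L1 miss wb→B1 [D]

WB = [3, 5, 4, 1]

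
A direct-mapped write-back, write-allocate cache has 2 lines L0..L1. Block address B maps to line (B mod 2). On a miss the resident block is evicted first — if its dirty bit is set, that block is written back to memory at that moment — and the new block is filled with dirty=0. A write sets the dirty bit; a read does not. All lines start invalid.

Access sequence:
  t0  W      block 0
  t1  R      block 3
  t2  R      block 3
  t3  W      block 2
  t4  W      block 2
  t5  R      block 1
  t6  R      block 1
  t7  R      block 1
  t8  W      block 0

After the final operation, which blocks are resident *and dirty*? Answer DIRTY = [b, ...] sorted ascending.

DIRTY = [0]

  0 | W B0 → L0 miss [D]
  1 | R B3 → L1 miss [-]
  2 | R B3 → L1 hit [-]
  3 | W B2 → L0 miss wb→B0 [D]
  4 | W B2 → L0 hit [D]
  5 | R B1 → L1 miss [-]
  6 | R B1 → L1 hit [-]
  7 | R B1 → L1 hit [-]
  8 | W B0 → L0 miss wb→B2 [D]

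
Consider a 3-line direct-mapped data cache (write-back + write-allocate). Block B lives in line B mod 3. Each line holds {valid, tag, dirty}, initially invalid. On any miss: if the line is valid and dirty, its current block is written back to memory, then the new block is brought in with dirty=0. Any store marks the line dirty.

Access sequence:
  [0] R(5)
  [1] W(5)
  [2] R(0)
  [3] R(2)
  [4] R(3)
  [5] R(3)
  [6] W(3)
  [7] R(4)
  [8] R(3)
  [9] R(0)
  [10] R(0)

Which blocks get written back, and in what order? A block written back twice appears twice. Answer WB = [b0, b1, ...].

WB = [5, 3]

  0 | R B5 → L2 miss [-]
  1 | W B5 → L2 hit [D]
  2 | R B0 → L0 miss [-]
  3 | R B2 → L2 miss wb→B5 [-]
  4 | R B3 → L0 miss [-]
  5 | R B3 → L0 hit [-]
  6 | W B3 → L0 hit [D]
  7 | R B4 → L1 miss [-]
  8 | R B3 → L0 hit [D]
  9 | R B0 → L0 miss wb→B3 [-]
  10 | R B0 → L0 hit [-]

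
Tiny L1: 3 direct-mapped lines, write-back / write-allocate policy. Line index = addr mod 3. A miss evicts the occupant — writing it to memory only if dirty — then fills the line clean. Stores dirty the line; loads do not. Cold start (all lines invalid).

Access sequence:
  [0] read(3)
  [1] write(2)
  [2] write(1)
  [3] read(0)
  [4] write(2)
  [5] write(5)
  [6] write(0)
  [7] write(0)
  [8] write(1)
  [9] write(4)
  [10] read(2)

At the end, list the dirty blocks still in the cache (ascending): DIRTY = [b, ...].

DIRTY = [0, 4]

  0 | R B3 → L0 miss [-]
  1 | W B2 → L2 miss [D]
  2 | W B1 → L1 miss [D]
  3 | R B0 → L0 miss [-]
  4 | W B2 → L2 hit [D]
  5 | W B5 → L2 miss wb→B2 [D]
  6 | W B0 → L0 hit [D]
  7 | W B0 → L0 hit [D]
  8 | W B1 → L1 hit [D]
  9 | W B4 → L1 miss wb→B1 [D]
  10 | R B2 → L2 miss wb→B5 [-]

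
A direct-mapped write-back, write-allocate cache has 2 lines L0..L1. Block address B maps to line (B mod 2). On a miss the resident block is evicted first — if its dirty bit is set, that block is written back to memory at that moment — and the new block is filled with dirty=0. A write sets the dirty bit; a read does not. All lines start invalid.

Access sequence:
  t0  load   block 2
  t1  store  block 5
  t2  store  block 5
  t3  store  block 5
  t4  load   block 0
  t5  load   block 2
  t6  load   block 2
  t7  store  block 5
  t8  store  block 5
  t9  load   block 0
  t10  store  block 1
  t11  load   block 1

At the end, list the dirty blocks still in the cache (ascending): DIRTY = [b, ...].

DIRTY = [1]

0: R B2 → L0 miss [-]
1: W B5 → L1 miss [D]
2: W B5 → L1 hit [D]
3: W B5 → L1 hit [D]
4: R B0 → L0 miss [-]
5: R B2 → L0 miss [-]
6: R B2 → L0 hit [-]
7: W B5 → L1 hit [D]
8: W B5 → L1 hit [D]
9: R B0 → L0 miss [-]
10: W B1 → L1 miss wb→B5 [D]
11: R B1 → L1 hit [D]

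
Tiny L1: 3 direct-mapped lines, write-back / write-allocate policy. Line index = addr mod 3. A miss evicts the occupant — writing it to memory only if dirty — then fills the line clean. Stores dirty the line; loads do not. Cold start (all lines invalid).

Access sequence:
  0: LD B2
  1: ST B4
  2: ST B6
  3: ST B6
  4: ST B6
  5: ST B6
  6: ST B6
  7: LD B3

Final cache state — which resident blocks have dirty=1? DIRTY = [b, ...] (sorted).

DIRTY = [4]

  0 | R B2 → L2 miss [-]
  1 | W B4 → L1 miss [D]
  2 | W B6 → L0 miss [D]
  3 | W B6 → L0 hit [D]
  4 | W B6 → L0 hit [D]
  5 | W B6 → L0 hit [D]
  6 | W B6 → L0 hit [D]
  7 | R B3 → L0 miss wb→B6 [-]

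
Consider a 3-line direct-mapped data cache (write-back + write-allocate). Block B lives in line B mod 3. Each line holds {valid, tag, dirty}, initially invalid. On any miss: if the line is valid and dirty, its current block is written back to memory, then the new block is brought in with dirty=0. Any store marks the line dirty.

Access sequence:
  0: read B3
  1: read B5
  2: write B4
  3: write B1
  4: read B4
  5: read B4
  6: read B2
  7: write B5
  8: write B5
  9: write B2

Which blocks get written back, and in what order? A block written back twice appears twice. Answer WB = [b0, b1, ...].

0: R B3 -> L0 miss  d=-]
1: R B5 -> L2 miss  d=-]
2: W B4 -> L1 miss  d=D]
3: W B1 -> L1 miss wb->B4  d=D]
4: R B4 -> L1 miss wb->B1  d=-]
5: R B4 -> L1 hit  d=-]
6: R B2 -> L2 miss  d=-]
7: W B5 -> L2 miss  d=D]
8: W B5 -> L2 hit  d=D]
9: W B2 -> L2 miss wb->B5  d=D]

WB = [4, 1, 5]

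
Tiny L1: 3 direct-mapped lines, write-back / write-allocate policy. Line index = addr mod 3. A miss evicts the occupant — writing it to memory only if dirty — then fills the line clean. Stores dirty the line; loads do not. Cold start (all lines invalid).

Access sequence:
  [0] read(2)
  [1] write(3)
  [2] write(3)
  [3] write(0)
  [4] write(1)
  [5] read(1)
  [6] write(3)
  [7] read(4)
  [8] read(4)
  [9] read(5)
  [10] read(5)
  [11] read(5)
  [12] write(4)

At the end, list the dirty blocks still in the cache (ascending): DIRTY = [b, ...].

0: R B2 → L2 miss [-]
1: W B3 → L0 miss [D]
2: W B3 → L0 hit [D]
3: W B0 → L0 miss wb→B3 [D]
4: W B1 → L1 miss [D]
5: R B1 → L1 hit [D]
6: W B3 → L0 miss wb→B0 [D]
7: R B4 → L1 miss wb→B1 [-]
8: R B4 → L1 hit [-]
9: R B5 → L2 miss [-]
10: R B5 → L2 hit [-]
11: R B5 → L2 hit [-]
12: W B4 → L1 hit [D]

DIRTY = [3, 4]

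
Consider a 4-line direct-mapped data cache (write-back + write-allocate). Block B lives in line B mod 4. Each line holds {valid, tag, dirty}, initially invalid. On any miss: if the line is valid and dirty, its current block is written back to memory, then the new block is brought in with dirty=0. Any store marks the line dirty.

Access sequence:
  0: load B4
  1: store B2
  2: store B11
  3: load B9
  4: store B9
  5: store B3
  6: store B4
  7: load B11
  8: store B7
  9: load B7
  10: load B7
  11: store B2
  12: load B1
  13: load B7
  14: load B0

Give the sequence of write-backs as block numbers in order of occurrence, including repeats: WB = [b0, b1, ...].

WB = [11, 3, 9, 4]

0: R B4 → L0 miss [-]
1: W B2 → L2 miss [D]
2: W B11 → L3 miss [D]
3: R B9 → L1 miss [-]
4: W B9 → L1 hit [D]
5: W B3 → L3 miss wb→B11 [D]
6: W B4 → L0 hit [D]
7: R B11 → L3 miss wb→B3 [-]
8: W B7 → L3 miss [D]
9: R B7 → L3 hit [D]
10: R B7 → L3 hit [D]
11: W B2 → L2 hit [D]
12: R B1 → L1 miss wb→B9 [-]
13: R B7 → L3 hit [D]
14: R B0 → L0 miss wb→B4 [-]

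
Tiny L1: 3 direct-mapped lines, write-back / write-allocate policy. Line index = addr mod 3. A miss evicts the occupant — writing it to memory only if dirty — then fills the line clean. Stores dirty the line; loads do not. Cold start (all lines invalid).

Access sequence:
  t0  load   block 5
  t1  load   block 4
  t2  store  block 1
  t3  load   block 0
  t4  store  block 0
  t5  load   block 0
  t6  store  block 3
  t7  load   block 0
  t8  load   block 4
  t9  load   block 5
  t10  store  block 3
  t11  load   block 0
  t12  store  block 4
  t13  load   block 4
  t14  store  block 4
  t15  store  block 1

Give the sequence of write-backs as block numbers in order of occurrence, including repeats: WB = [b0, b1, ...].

WB = [0, 3, 1, 3, 4]

0: R B5 -> L2 miss  d=-]
1: R B4 -> L1 miss  d=-]
2: W B1 -> L1 miss  d=D]
3: R B0 -> L0 miss  d=-]
4: W B0 -> L0 hit  d=D]
5: R B0 -> L0 hit  d=D]
6: W B3 -> L0 miss wb->B0  d=D]
7: R B0 -> L0 miss wb->B3  d=-]
8: R B4 -> L1 miss wb->B1  d=-]
9: R B5 -> L2 hit  d=-]
10: W B3 -> L0 miss  d=D]
11: R B0 -> L0 miss wb->B3  d=-]
12: W B4 -> L1 hit  d=D]
13: R B4 -> L1 hit  d=D]
14: W B4 -> L1 hit  d=D]
15: W B1 -> L1 miss wb->B4  d=D]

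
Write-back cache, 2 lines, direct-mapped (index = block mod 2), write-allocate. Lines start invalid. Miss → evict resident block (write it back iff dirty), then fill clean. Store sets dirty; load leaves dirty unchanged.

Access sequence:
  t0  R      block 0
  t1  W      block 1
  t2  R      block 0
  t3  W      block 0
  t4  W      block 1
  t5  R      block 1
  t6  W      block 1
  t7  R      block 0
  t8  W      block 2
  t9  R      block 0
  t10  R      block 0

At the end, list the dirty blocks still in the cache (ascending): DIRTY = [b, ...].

DIRTY = [1]

  0 | R B0 → L0 miss [-]
  1 | W B1 → L1 miss [D]
  2 | R B0 → L0 hit [-]
  3 | W B0 → L0 hit [D]
  4 | W B1 → L1 hit [D]
  5 | R B1 → L1 hit [D]
  6 | W B1 → L1 hit [D]
  7 | R B0 → L0 hit [D]
  8 | W B2 → L0 miss wb→B0 [D]
  9 | R B0 → L0 miss wb→B2 [-]
  10 | R B0 → L0 hit [-]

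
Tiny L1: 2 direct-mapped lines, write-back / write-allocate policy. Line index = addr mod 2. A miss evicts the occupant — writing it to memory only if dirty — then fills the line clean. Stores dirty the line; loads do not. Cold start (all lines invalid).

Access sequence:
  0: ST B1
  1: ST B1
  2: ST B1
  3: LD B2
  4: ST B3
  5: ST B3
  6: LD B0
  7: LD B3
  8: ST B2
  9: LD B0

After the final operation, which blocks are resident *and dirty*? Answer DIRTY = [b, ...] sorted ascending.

DIRTY = [3]

0: W B1 -> L1 miss  d=D]
1: W B1 -> L1 hit  d=D]
2: W B1 -> L1 hit  d=D]
3: R B2 -> L0 miss  d=-]
4: W B3 -> L1 miss wb->B1  d=D]
5: W B3 -> L1 hit  d=D]
6: R B0 -> L0 miss  d=-]
7: R B3 -> L1 hit  d=D]
8: W B2 -> L0 miss  d=D]
9: R B0 -> L0 miss wb->B2  d=-]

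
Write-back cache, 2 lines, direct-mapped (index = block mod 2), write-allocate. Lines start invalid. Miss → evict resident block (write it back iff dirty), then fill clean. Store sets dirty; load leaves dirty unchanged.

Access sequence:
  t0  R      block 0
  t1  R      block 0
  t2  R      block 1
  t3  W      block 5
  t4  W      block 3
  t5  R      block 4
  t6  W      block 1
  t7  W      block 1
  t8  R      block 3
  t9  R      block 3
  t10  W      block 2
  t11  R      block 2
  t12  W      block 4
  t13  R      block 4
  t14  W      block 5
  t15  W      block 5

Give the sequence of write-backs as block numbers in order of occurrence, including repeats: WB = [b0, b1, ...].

0: R B0 -> L0 miss  d=-]
1: R B0 -> L0 hit  d=-]
2: R B1 -> L1 miss  d=-]
3: W B5 -> L1 miss  d=D]
4: W B3 -> L1 miss wb->B5  d=D]
5: R B4 -> L0 miss  d=-]
6: W B1 -> L1 miss wb->B3  d=D]
7: W B1 -> L1 hit  d=D]
8: R B3 -> L1 miss wb->B1  d=-]
9: R B3 -> L1 hit  d=-]
10: W B2 -> L0 miss  d=D]
11: R B2 -> L0 hit  d=D]
12: W B4 -> L0 miss wb->B2  d=D]
13: R B4 -> L0 hit  d=D]
14: W B5 -> L1 miss  d=D]
15: W B5 -> L1 hit  d=D]

WB = [5, 3, 1, 2]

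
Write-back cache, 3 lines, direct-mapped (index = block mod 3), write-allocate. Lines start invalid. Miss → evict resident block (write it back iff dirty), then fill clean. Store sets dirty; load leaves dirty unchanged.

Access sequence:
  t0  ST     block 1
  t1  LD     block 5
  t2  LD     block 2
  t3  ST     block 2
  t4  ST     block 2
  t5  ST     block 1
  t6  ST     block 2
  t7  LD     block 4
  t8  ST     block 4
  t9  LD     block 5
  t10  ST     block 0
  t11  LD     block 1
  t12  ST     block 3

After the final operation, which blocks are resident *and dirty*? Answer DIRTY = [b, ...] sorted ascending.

DIRTY = [3]

  0 | W B1 → L1 miss [D]
  1 | R B5 → L2 miss [-]
  2 | R B2 → L2 miss [-]
  3 | W B2 → L2 hit [D]
  4 | W B2 → L2 hit [D]
  5 | W B1 → L1 hit [D]
  6 | W B2 → L2 hit [D]
  7 | R B4 → L1 miss wb→B1 [-]
  8 | W B4 → L1 hit [D]
  9 | R B5 → L2 miss wb→B2 [-]
  10 | W B0 → L0 miss [D]
  11 | R B1 → L1 miss wb→B4 [-]
  12 | W B3 → L0 miss wb→B0 [D]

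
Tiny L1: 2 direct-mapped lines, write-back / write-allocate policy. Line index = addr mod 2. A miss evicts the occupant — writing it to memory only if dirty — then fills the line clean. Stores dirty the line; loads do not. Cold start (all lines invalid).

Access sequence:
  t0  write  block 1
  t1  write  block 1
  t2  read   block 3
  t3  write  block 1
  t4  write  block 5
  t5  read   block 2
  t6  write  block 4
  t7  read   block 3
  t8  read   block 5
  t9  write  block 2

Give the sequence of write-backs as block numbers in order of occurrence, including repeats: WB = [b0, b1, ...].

  0 | W B1 → L1 miss [D]
  1 | W B1 → L1 hit [D]
  2 | R B3 → L1 miss wb→B1 [-]
  3 | W B1 → L1 miss [D]
  4 | W B5 → L1 miss wb→B1 [D]
  5 | R B2 → L0 miss [-]
  6 | W B4 → L0 miss [D]
  7 | R B3 → L1 miss wb→B5 [-]
  8 | R B5 → L1 miss [-]
  9 | W B2 → L0 miss wb→B4 [D]

WB = [1, 1, 5, 4]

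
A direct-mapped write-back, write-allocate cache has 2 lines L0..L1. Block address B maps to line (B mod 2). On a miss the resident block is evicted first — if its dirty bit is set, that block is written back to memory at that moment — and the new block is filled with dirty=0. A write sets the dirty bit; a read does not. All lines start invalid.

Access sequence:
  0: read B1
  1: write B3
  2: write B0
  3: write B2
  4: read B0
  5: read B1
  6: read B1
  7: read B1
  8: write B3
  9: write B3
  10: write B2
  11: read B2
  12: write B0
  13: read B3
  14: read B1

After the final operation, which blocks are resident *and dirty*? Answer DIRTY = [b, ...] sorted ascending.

  0 | R B1 → L1 miss [-]
  1 | W B3 → L1 miss [D]
  2 | W B0 → L0 miss [D]
  3 | W B2 → L0 miss wb→B0 [D]
  4 | R B0 → L0 miss wb→B2 [-]
  5 | R B1 → L1 miss wb→B3 [-]
  6 | R B1 → L1 hit [-]
  7 | R B1 → L1 hit [-]
  8 | W B3 → L1 miss [D]
  9 | W B3 → L1 hit [D]
  10 | W B2 → L0 miss [D]
  11 | R B2 → L0 hit [D]
  12 | W B0 → L0 miss wb→B2 [D]
  13 | R B3 → L1 hit [D]
  14 | R B1 → L1 miss wb→B3 [-]

DIRTY = [0]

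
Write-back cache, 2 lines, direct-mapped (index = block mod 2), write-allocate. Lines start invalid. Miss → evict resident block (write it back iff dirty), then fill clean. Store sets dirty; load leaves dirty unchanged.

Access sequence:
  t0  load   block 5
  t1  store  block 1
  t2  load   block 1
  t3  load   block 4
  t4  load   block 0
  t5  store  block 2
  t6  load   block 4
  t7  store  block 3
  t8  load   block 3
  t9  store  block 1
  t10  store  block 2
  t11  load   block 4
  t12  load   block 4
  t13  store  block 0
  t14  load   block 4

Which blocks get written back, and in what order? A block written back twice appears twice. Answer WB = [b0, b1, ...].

WB = [2, 1, 3, 2, 0]

  0 | R B5 → L1 miss [-]
  1 | W B1 → L1 miss [D]
  2 | R B1 → L1 hit [D]
  3 | R B4 → L0 miss [-]
  4 | R B0 → L0 miss [-]
  5 | W B2 → L0 miss [D]
  6 | R B4 → L0 miss wb→B2 [-]
  7 | W B3 → L1 miss wb→B1 [D]
  8 | R B3 → L1 hit [D]
  9 | W B1 → L1 miss wb→B3 [D]
  10 | W B2 → L0 miss [D]
  11 | R B4 → L0 miss wb→B2 [-]
  12 | R B4 → L0 hit [-]
  13 | W B0 → L0 miss [D]
  14 | R B4 → L0 miss wb→B0 [-]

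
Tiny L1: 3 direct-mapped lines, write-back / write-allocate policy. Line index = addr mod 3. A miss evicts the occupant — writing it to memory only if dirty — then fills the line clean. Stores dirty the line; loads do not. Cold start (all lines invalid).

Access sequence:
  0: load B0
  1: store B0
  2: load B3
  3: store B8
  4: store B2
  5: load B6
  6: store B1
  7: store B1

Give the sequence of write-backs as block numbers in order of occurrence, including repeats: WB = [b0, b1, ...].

WB = [0, 8]

0: R B0 → L0 miss [-]
1: W B0 → L0 hit [D]
2: R B3 → L0 miss wb→B0 [-]
3: W B8 → L2 miss [D]
4: W B2 → L2 miss wb→B8 [D]
5: R B6 → L0 miss [-]
6: W B1 → L1 miss [D]
7: W B1 → L1 hit [D]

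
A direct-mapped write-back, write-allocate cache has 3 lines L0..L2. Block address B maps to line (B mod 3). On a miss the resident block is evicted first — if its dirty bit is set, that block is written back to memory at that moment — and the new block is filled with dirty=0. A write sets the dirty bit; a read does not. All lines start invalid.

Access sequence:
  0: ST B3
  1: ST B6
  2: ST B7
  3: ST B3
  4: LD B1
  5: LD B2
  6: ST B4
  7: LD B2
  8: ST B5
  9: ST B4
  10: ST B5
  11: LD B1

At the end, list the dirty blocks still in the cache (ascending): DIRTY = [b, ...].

DIRTY = [3, 5]

0: W B3 -> L0 miss  d=D]
1: W B6 -> L0 miss wb->B3  d=D]
2: W B7 -> L1 miss  d=D]
3: W B3 -> L0 miss wb->B6  d=D]
4: R B1 -> L1 miss wb->B7  d=-]
5: R B2 -> L2 miss  d=-]
6: W B4 -> L1 miss  d=D]
7: R B2 -> L2 hit  d=-]
8: W B5 -> L2 miss  d=D]
9: W B4 -> L1 hit  d=D]
10: W B5 -> L2 hit  d=D]
11: R B1 -> L1 miss wb->B4  d=-]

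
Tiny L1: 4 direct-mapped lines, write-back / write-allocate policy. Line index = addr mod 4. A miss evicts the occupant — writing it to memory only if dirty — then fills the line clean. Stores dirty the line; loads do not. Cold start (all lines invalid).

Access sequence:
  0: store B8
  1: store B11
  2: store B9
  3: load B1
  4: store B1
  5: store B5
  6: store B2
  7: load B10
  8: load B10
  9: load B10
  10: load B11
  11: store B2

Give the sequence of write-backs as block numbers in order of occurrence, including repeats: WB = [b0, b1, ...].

WB = [9, 1, 2]

0: W B8 -> L0 miss  d=D]
1: W B11 -> L3 miss  d=D]
2: W B9 -> L1 miss  d=D]
3: R B1 -> L1 miss wb->B9  d=-]
4: W B1 -> L1 hit  d=D]
5: W B5 -> L1 miss wb->B1  d=D]
6: W B2 -> L2 miss  d=D]
7: R B10 -> L2 miss wb->B2  d=-]
8: R B10 -> L2 hit  d=-]
9: R B10 -> L2 hit  d=-]
10: R B11 -> L3 hit  d=D]
11: W B2 -> L2 miss  d=D]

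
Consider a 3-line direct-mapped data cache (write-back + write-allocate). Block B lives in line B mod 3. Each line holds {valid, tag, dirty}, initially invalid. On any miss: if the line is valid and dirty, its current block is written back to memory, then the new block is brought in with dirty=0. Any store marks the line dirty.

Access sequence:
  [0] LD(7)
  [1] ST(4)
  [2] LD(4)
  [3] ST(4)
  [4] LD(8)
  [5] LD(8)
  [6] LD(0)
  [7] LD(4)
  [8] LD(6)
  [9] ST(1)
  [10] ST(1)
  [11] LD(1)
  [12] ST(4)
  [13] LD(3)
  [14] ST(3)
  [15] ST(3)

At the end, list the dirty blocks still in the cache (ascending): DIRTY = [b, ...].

DIRTY = [3, 4]

0: R B7 -> L1 miss  d=-]
1: W B4 -> L1 miss  d=D]
2: R B4 -> L1 hit  d=D]
3: W B4 -> L1 hit  d=D]
4: R B8 -> L2 miss  d=-]
5: R B8 -> L2 hit  d=-]
6: R B0 -> L0 miss  d=-]
7: R B4 -> L1 hit  d=D]
8: R B6 -> L0 miss  d=-]
9: W B1 -> L1 miss wb->B4  d=D]
10: W B1 -> L1 hit  d=D]
11: R B1 -> L1 hit  d=D]
12: W B4 -> L1 miss wb->B1  d=D]
13: R B3 -> L0 miss  d=-]
14: W B3 -> L0 hit  d=D]
15: W B3 -> L0 hit  d=D]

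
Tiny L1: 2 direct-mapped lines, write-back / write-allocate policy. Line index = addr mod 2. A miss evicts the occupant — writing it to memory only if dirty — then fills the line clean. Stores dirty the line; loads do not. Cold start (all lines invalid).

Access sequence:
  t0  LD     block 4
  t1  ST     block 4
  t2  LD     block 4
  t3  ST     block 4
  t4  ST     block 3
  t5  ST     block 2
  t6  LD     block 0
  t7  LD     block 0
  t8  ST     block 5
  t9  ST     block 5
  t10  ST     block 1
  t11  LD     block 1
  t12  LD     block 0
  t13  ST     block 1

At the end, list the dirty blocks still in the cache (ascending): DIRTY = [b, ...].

  0 | R B4 → L0 miss [-]
  1 | W B4 → L0 hit [D]
  2 | R B4 → L0 hit [D]
  3 | W B4 → L0 hit [D]
  4 | W B3 → L1 miss [D]
  5 | W B2 → L0 miss wb→B4 [D]
  6 | R B0 → L0 miss wb→B2 [-]
  7 | R B0 → L0 hit [-]
  8 | W B5 → L1 miss wb→B3 [D]
  9 | W B5 → L1 hit [D]
  10 | W B1 → L1 miss wb→B5 [D]
  11 | R B1 → L1 hit [D]
  12 | R B0 → L0 hit [-]
  13 | W B1 → L1 hit [D]

DIRTY = [1]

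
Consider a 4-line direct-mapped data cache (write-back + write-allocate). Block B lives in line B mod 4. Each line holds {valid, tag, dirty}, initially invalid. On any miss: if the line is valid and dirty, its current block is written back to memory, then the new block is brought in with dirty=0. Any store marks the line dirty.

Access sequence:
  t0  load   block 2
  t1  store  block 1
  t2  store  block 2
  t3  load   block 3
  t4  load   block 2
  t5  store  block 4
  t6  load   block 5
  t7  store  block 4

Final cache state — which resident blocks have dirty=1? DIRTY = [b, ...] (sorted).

DIRTY = [2, 4]

0: R B2 → L2 miss [-]
1: W B1 → L1 miss [D]
2: W B2 → L2 hit [D]
3: R B3 → L3 miss [-]
4: R B2 → L2 hit [D]
5: W B4 → L0 miss [D]
6: R B5 → L1 miss wb→B1 [-]
7: W B4 → L0 hit [D]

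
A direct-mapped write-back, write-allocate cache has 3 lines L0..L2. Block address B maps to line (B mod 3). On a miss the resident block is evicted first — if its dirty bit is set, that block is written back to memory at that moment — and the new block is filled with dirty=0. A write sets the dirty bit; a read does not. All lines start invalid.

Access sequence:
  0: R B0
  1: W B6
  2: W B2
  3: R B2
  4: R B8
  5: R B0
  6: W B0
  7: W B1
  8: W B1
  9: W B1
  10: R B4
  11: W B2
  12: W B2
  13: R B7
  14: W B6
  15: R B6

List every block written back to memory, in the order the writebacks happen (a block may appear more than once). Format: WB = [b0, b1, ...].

WB = [2, 6, 1, 0]

0: R B0 → L0 miss [-]
1: W B6 → L0 miss [D]
2: W B2 → L2 miss [D]
3: R B2 → L2 hit [D]
4: R B8 → L2 miss wb→B2 [-]
5: R B0 → L0 miss wb→B6 [-]
6: W B0 → L0 hit [D]
7: W B1 → L1 miss [D]
8: W B1 → L1 hit [D]
9: W B1 → L1 hit [D]
10: R B4 → L1 miss wb→B1 [-]
11: W B2 → L2 miss [D]
12: W B2 → L2 hit [D]
13: R B7 → L1 miss [-]
14: W B6 → L0 miss wb→B0 [D]
15: R B6 → L0 hit [D]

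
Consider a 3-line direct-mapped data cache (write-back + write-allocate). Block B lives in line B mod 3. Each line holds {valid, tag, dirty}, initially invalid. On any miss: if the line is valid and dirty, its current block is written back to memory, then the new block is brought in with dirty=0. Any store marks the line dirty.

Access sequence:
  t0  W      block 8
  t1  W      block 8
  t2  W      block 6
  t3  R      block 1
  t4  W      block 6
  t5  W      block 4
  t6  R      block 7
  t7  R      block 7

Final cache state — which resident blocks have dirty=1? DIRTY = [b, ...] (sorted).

0: W B8 -> L2 miss  d=D]
1: W B8 -> L2 hit  d=D]
2: W B6 -> L0 miss  d=D]
3: R B1 -> L1 miss  d=-]
4: W B6 -> L0 hit  d=D]
5: W B4 -> L1 miss  d=D]
6: R B7 -> L1 miss wb->B4  d=-]
7: R B7 -> L1 hit  d=-]

DIRTY = [6, 8]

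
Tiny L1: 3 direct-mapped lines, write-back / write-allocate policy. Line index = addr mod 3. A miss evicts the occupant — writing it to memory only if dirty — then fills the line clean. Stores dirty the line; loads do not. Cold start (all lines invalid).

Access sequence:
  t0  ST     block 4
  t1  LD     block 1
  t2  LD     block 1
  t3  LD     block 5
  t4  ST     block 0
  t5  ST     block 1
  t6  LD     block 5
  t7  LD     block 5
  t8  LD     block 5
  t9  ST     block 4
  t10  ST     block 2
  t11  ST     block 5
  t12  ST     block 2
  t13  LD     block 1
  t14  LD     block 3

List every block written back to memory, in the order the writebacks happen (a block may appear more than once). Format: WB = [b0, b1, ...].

0: W B4 → L1 miss [D]
1: R B1 → L1 miss wb→B4 [-]
2: R B1 → L1 hit [-]
3: R B5 → L2 miss [-]
4: W B0 → L0 miss [D]
5: W B1 → L1 hit [D]
6: R B5 → L2 hit [-]
7: R B5 → L2 hit [-]
8: R B5 → L2 hit [-]
9: W B4 → L1 miss wb→B1 [D]
10: W B2 → L2 miss [D]
11: W B5 → L2 miss wb→B2 [D]
12: W B2 → L2 miss wb→B5 [D]
13: R B1 → L1 miss wb→B4 [-]
14: R B3 → L0 miss wb→B0 [-]

WB = [4, 1, 2, 5, 4, 0]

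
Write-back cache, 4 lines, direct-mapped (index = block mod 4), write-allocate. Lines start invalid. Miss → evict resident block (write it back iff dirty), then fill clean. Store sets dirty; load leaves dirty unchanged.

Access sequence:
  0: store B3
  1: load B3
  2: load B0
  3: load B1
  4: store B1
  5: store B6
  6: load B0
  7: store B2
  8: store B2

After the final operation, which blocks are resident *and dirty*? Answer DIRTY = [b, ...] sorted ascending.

0: W B3 → L3 miss [D]
1: R B3 → L3 hit [D]
2: R B0 → L0 miss [-]
3: R B1 → L1 miss [-]
4: W B1 → L1 hit [D]
5: W B6 → L2 miss [D]
6: R B0 → L0 hit [-]
7: W B2 → L2 miss wb→B6 [D]
8: W B2 → L2 hit [D]

DIRTY = [1, 2, 3]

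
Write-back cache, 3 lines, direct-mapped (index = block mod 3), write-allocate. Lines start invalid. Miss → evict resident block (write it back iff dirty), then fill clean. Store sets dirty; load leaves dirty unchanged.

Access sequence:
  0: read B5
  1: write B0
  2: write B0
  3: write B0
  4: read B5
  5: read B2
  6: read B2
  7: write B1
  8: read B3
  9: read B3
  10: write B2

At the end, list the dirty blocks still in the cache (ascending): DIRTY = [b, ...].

0: R B5 → L2 miss [-]
1: W B0 → L0 miss [D]
2: W B0 → L0 hit [D]
3: W B0 → L0 hit [D]
4: R B5 → L2 hit [-]
5: R B2 → L2 miss [-]
6: R B2 → L2 hit [-]
7: W B1 → L1 miss [D]
8: R B3 → L0 miss wb→B0 [-]
9: R B3 → L0 hit [-]
10: W B2 → L2 hit [D]

DIRTY = [1, 2]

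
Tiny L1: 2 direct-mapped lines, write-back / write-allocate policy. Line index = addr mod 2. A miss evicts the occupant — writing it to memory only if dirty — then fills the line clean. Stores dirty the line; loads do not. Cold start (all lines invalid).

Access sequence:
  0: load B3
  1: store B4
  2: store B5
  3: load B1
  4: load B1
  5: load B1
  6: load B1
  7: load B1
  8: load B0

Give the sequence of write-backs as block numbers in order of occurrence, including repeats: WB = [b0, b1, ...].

0: R B3 → L1 miss [-]
1: W B4 → L0 miss [D]
2: W B5 → L1 miss [D]
3: R B1 → L1 miss wb→B5 [-]
4: R B1 → L1 hit [-]
5: R B1 → L1 hit [-]
6: R B1 → L1 hit [-]
7: R B1 → L1 hit [-]
8: R B0 → L0 miss wb→B4 [-]

WB = [5, 4]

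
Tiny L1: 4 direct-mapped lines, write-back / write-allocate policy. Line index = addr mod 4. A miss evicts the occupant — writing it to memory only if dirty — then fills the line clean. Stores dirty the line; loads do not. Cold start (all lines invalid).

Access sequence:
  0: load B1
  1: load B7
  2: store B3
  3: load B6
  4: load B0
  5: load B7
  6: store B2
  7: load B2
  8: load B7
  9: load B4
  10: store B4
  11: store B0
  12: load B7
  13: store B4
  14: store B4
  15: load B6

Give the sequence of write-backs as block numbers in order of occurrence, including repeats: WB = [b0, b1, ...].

0: R B1 → L1 miss [-]
1: R B7 → L3 miss [-]
2: W B3 → L3 miss [D]
3: R B6 → L2 miss [-]
4: R B0 → L0 miss [-]
5: R B7 → L3 miss wb→B3 [-]
6: W B2 → L2 miss [D]
7: R B2 → L2 hit [D]
8: R B7 → L3 hit [-]
9: R B4 → L0 miss [-]
10: W B4 → L0 hit [D]
11: W B0 → L0 miss wb→B4 [D]
12: R B7 → L3 hit [-]
13: W B4 → L0 miss wb→B0 [D]
14: W B4 → L0 hit [D]
15: R B6 → L2 miss wb→B2 [-]

WB = [3, 4, 0, 2]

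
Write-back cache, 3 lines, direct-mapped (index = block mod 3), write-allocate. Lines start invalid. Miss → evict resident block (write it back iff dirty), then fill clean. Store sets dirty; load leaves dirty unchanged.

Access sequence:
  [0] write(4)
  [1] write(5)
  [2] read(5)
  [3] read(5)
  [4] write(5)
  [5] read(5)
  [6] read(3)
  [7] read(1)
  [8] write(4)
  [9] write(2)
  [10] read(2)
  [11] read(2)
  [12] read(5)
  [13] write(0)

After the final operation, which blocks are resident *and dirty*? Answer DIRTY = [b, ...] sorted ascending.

DIRTY = [0, 4]

0: W B4 → L1 miss [D]
1: W B5 → L2 miss [D]
2: R B5 → L2 hit [D]
3: R B5 → L2 hit [D]
4: W B5 → L2 hit [D]
5: R B5 → L2 hit [D]
6: R B3 → L0 miss [-]
7: R B1 → L1 miss wb→B4 [-]
8: W B4 → L1 miss [D]
9: W B2 → L2 miss wb→B5 [D]
10: R B2 → L2 hit [D]
11: R B2 → L2 hit [D]
12: R B5 → L2 miss wb→B2 [-]
13: W B0 → L0 miss [D]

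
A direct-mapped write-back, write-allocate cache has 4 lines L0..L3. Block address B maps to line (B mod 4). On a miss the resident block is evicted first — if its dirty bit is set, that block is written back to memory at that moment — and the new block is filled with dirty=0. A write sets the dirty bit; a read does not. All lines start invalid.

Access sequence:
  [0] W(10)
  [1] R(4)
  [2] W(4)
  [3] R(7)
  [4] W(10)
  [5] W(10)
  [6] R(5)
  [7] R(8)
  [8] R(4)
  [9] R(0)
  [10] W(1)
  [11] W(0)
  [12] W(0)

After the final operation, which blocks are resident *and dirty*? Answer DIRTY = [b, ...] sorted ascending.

DIRTY = [0, 1, 10]

  0 | W B10 → L2 miss [D]
  1 | R B4 → L0 miss [-]
  2 | W B4 → L0 hit [D]
  3 | R B7 → L3 miss [-]
  4 | W B10 → L2 hit [D]
  5 | W B10 → L2 hit [D]
  6 | R B5 → L1 miss [-]
  7 | R B8 → L0 miss wb→B4 [-]
  8 | R B4 → L0 miss [-]
  9 | R B0 → L0 miss [-]
  10 | W B1 → L1 miss [D]
  11 | W B0 → L0 hit [D]
  12 | W B0 → L0 hit [D]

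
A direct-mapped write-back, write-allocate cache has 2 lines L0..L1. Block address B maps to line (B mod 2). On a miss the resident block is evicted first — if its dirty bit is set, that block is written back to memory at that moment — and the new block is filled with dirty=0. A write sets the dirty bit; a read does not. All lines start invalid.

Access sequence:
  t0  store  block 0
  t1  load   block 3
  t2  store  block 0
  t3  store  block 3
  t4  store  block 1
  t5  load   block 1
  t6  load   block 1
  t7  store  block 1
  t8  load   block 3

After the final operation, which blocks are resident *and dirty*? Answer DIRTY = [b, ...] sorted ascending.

DIRTY = [0]

0: W B0 → L0 miss [D]
1: R B3 → L1 miss [-]
2: W B0 → L0 hit [D]
3: W B3 → L1 hit [D]
4: W B1 → L1 miss wb→B3 [D]
5: R B1 → L1 hit [D]
6: R B1 → L1 hit [D]
7: W B1 → L1 hit [D]
8: R B3 → L1 miss wb→B1 [-]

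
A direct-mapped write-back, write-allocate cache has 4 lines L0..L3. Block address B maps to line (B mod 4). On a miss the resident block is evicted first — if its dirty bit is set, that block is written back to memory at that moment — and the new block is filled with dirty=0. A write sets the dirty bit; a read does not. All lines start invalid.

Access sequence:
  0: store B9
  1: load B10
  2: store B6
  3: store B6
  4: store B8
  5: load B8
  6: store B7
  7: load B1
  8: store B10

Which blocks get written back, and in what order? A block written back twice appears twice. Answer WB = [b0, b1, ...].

WB = [9, 6]

  0 | W B9 → L1 miss [D]
  1 | R B10 → L2 miss [-]
  2 | W B6 → L2 miss [D]
  3 | W B6 → L2 hit [D]
  4 | W B8 → L0 miss [D]
  5 | R B8 → L0 hit [D]
  6 | W B7 → L3 miss [D]
  7 | R B1 → L1 miss wb→B9 [-]
  8 | W B10 → L2 miss wb→B6 [D]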